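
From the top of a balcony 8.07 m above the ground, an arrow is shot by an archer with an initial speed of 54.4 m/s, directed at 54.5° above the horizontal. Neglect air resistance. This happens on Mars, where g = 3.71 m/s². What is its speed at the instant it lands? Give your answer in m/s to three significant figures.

54.9 m/s

vₓ = 54.40 cos 54.5° = 31.59 m/s; v_y0 = 54.40 sin 54.5° = 44.29 m/s.
The projectile lands when y = 8.07 + (44.29) t − ½·3.71·t² = 0. Positive root: t = (44.29 + √(44.29² + 2·3.71·8.07)) / 3.71 = (44.29 + 44.96) / 3.71 = 24.06 s.
Vertical velocity at impact: v_y = v_y0 − g t = 44.29 − 3.71 × 24.06 = −44.96 m/s.
Speed: |v| = √(vₓ² + v_y²) = √(31.59² + 44.96²) = 54.95 m/s.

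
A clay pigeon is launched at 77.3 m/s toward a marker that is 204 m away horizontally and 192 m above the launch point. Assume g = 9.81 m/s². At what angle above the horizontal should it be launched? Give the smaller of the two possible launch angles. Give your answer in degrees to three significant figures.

Trajectory: y = x tanθ − g x² (1 + tan²θ)/(2v₀²). With x = 204, y = 192, v₀ = 77.3, g = 9.81:
34.16 tan²θ − 204 tanθ + (226.2) = 0.
tanθ = [204 ± √(204² − 4 × 34.16 × (226.2))] / (2 × 34.16) = (204 ± 103.5) / 68.32, giving tanθ = 1.471 or 4.501.
θ = 55.79° or 77.47°; the smaller is 55.79°.

55.8°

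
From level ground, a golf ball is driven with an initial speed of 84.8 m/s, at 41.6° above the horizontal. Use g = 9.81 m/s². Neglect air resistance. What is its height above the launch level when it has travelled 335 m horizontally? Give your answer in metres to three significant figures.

vₓ = 84.80 cos 41.6° = 63.41 m/s; v_y0 = 84.80 sin 41.6° = 56.30 m/s.
x = vₓ t ⇒ t = 335/63.41 = 5.283 s.
Height: y = v_y0 t − ½ g t² = 56.30 × 5.283 − 4.905 × 5.283² = 297.4 − 136.9 = 160.5 m.

161 m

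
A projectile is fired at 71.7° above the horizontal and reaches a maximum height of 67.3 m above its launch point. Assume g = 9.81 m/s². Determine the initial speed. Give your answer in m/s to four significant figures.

38.27 m/s

At the peak v_y = 0, so v_y0 = √(2gH) = √(2 × 9.81 × 67.3) = 36.34 m/s.
v_y0 = v₀ sin θ ⇒ v₀ = 36.34 / sin 71.7° = 38.27 m/s.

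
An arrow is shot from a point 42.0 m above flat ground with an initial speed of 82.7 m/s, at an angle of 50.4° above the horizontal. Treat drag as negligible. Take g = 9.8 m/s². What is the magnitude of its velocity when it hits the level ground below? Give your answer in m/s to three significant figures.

87.5 m/s

Resolve: vₓ = 82.70 cos 50.4° = 52.71 m/s and v_y0 = 82.70 sin 50.4° = 63.72 m/s.
With up positive and y = 0 at the ground: y(t) = 42.0 + (63.72) t − 4.900 t². Setting y = 0 and taking the positive root: t = [63.72 + √(63.72² + 2·9.80·42.0)] / 9.80 = (63.72 + 69.88) / 9.80 = 13.63 s.
Vertical velocity at impact: v_y = v_y0 − g t = 63.72 − 9.80 × 13.63 = −69.88 m/s.
Speed: |v| = √(vₓ² + v_y²) = √(52.71² + 69.88²) = 87.54 m/s.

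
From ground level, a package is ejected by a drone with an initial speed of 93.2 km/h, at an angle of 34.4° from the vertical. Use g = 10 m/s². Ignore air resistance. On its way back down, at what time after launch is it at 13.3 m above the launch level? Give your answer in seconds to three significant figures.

Convert: 93.2 km/h = 93.2/3.6 = 25.89 m/s.
Components: vₓ = 25.89 sin 34.4° = 14.63 m/s, v_y0 = 25.89 cos 34.4° = 21.36 m/s.
Set y = v_y0 t − ½ g t² = 13.3: 5.000 t² − 21.36 t + 13.3 = 0.
Quadratic formula: t = (21.36 ± √190.30) / 10.0 = (21.36 ± 13.80) / 10.0 → t = 0.7566 s or 3.516 s.
The descending-branch root is 3.516 s.

3.52 s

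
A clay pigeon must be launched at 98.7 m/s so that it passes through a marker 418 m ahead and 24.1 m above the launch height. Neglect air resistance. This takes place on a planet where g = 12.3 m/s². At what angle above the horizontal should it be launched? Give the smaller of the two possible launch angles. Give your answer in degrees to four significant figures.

19.53°

Trajectory: y = x tanθ − g x² (1 + tan²θ)/(2v₀²). With x = 418, y = 24.1, v₀ = 98.7, g = 12.3:
110.3 tan²θ − 418 tanθ + (134.4) = 0.
tanθ = [418 ± √(418² − 4 × 110.3 × (134.4))] / (2 × 110.3) = (418 ± 339.7) / 220.6, giving tanθ = 0.3548 or 3.435.
θ = 19.53° or 73.77°; the smaller is 19.53°.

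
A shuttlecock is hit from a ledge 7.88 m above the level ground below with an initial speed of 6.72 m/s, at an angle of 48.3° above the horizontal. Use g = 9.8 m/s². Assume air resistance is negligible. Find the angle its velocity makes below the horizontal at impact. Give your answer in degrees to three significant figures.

71.6°

Horizontal component vₓ = 6.720 cos 48.3° = 4.470 m/s; vertical v_y0 = 6.720 sin 48.3° = 5.017 m/s.
The projectile lands when y = 7.88 + (5.017) t − ½·9.80·t² = 0. Positive root: t = (5.017 + √(5.017² + 2·9.80·7.88)) / 9.80 = (5.017 + 13.40) / 9.80 = 1.880 s.
At impact: v_y = v_y0 − g t = −13.40 m/s; vₓ = 4.470 m/s.
Angle below horizontal: arctan(|v_y|/vₓ) = arctan(13.40/4.470) = 71.55°.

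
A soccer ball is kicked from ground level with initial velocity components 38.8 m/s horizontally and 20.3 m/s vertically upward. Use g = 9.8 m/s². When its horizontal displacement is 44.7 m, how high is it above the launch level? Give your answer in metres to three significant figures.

x = vₓ t ⇒ t = 44.7/38.80 = 1.152 s.
Height: y = v_y0 t − ½ g t² = 20.30 × 1.152 − 4.900 × 1.152² = 23.39 − 6.504 = 16.88 m.

16.9 m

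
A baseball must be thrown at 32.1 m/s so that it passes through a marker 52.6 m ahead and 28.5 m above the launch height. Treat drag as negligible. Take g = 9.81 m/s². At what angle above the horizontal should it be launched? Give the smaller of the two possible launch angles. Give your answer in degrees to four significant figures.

47.45°

Trajectory: y = x tanθ − g x² (1 + tan²θ)/(2v₀²). With x = 52.6, y = 28.5, v₀ = 32.1, g = 9.81:
13.17 tan²θ − 52.6 tanθ + (41.67) = 0.
tanθ = [52.6 ± √(52.6² − 4 × 13.17 × (41.67))] / (2 × 13.17) = (52.6 ± 23.91) / 26.34, giving tanθ = 1.089 or 2.904.
θ = 47.45° or 71.00°; the smaller is 47.45°.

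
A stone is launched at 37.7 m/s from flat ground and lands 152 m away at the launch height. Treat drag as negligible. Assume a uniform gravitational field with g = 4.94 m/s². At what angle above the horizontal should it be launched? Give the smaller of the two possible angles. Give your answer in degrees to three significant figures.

Level-ground range R = v₀² sin(2θ)/g ⇒ sin(2θ) = gR/v₀² = 4.94 × 152 / 37.7² = 0.5283.
2θ = 31.89° or 180° − 31.89° = 148.1°, so θ = 15.95° or 74.05°.
The smaller angle is 15.95°.

15.9°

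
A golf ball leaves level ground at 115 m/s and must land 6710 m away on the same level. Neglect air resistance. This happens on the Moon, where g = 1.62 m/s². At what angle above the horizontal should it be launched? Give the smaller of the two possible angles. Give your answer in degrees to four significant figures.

From R = (v₀²/g) sin 2θ: sin 2θ = 1.62 × 6710 / 13225 = 0.8219.
2θ = 55.28° or 180° − 55.28° = 124.7°, so θ = 27.64° or 62.36°.
The smaller angle is 27.64°.

27.64°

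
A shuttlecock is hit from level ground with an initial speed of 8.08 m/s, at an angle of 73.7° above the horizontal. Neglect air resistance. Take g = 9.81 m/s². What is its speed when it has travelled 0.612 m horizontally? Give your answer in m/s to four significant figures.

5.589 m/s

Horizontal component vₓ = 8.080 cos 73.7° = 2.268 m/s; vertical v_y0 = 8.080 sin 73.7° = 7.755 m/s.
Time to reach x = 0.612 m: t = x/vₓ = 0.612/2.268 = 0.2699 s.
Vertical velocity there: v_y = v_y0 − g t = 7.755 − 9.81 × 0.2699 = 5.108 m/s.
Speed: √(vₓ² + v_y²) = √(2.268² + 5.108²) = 5.589 m/s.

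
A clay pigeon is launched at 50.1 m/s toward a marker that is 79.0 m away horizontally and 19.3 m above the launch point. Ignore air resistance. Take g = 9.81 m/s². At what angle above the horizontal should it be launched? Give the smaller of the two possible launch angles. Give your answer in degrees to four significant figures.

Trajectory: y = x tanθ − g x² (1 + tan²θ)/(2v₀²). With x = 79.0, y = 19.3, v₀ = 50.1, g = 9.81:
12.20 tan²θ − 79.0 tanθ + (31.50) = 0.
tanθ = [79.0 ± √(79.0² − 4 × 12.20 × (31.50))] / (2 × 12.20) = (79.0 ± 68.59) / 24.39, giving tanθ = 0.4268 or 6.051.
θ = 23.11° or 80.62°; the smaller is 23.11°.

23.11°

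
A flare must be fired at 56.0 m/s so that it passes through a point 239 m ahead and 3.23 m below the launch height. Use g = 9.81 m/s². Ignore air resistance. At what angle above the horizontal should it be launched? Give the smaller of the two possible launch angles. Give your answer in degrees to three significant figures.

Trajectory: y = x tanθ − g x² (1 + tan²θ)/(2v₀²). With x = 239, y = −3.23, v₀ = 56.0, g = 9.81:
89.34 tan²θ − 239 tanθ + (86.11) = 0.
tanθ = [239 ± √(239² − 4 × 89.34 × (86.11))] / (2 × 89.34) = (239 ± 162.3) / 178.7, giving tanθ = 0.4291 or 2.246.
θ = 23.23° or 66.00°; the smaller is 23.23°.

23.2°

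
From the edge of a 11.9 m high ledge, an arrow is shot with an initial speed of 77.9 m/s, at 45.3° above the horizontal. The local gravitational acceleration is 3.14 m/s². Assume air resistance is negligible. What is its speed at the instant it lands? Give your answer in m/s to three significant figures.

vₓ = 77.90 cos 45.3° = 54.79 m/s; v_y0 = 77.90 sin 45.3° = 55.37 m/s.
With up positive and y = 0 at the ground: y(t) = 11.9 + (55.37) t − 1.570 t². Setting y = 0 and taking the positive root: t = [55.37 + √(55.37² + 2·3.14·11.9)] / 3.14 = (55.37 + 56.04) / 3.14 = 35.48 s.
Vertical velocity at impact: v_y = v_y0 − g t = 55.37 − 3.14 × 35.48 = −56.04 m/s.
Speed: |v| = √(vₓ² + v_y²) = √(54.79² + 56.04²) = 78.38 m/s.

78.4 m/s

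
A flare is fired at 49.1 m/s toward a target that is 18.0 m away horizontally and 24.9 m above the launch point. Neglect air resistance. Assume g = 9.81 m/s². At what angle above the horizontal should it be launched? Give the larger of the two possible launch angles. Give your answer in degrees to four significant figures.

Trajectory: y = x tanθ − g x² (1 + tan²θ)/(2v₀²). With x = 18.0, y = 24.9, v₀ = 49.1, g = 9.81:
0.6592 tan²θ − 18.0 tanθ + (25.56) = 0.
tanθ = [18.0 ± √(18.0² − 4 × 0.6592 × (25.56))] / (2 × 0.6592) = (18.0 ± 16.02) / 1.318, giving tanθ = 1.503 or 25.80.
θ = 56.36° or 87.78°; the larger is 87.78°.

87.78°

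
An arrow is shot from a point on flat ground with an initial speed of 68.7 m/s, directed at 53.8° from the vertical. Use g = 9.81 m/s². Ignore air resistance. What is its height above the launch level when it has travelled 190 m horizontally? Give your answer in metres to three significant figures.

vₓ = 68.70 sin 53.8° = 55.44 m/s; v_y0 = 68.70 cos 53.8° = 40.57 m/s.
At x = 190 m, t = x/vₓ = 190/55.44 = 3.427 s.
Height: y = v_y0 t − ½ g t² = 40.57 × 3.427 − 4.905 × 3.427² = 139.1 − 57.61 = 81.44 m.

81.4 m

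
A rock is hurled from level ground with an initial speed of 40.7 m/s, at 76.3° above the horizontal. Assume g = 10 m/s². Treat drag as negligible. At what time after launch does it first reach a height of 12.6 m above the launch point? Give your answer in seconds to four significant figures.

0.3326 s

Resolve: vₓ = 40.70 cos 76.3° = 9.639 m/s and v_y0 = 40.70 sin 76.3° = 39.54 m/s.
Set y = v_y0 t − ½ g t² = 12.6: 5.000 t² − 39.54 t + 12.6 = 0.
Quadratic formula: t = (39.54 ± √1311.6) / 10.0 = (39.54 ± 36.22) / 10.0 → t = 0.3326 s or 7.576 s.
The first (ascending) time is 0.3326 s.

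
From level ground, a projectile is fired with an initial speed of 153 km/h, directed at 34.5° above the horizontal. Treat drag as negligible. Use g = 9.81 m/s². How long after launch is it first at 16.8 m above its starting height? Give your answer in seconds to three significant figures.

0.843 s

Convert: 153 km/h = 153/3.6 = 42.50 m/s.
Components: vₓ = 42.50 cos 34.5° = 35.03 m/s, v_y0 = 42.50 sin 34.5° = 24.07 m/s.
Height y(t) = 24.07 t − 4.905 t² = 16.8 gives 4.905 t² − 24.07 t + 16.8 = 0.
t = [24.07 ± √(24.07² − 2·9.81·16.8)] / 9.81 = (24.07 ± 15.81) / 9.81, so t = 0.8425 s or t = 4.065 s.
The first (ascending) time is 0.8425 s.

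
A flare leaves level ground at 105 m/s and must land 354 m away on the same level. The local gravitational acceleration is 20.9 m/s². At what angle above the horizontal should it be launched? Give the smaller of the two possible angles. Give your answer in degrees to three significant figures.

From R = (v₀²/g) sin 2θ: sin 2θ = 20.9 × 354 / 11025 = 0.6711.
2θ = 42.15° or 180° − 42.15° = 137.8°, so θ = 21.08° or 68.92°.
The smaller angle is 21.08°.

21.1°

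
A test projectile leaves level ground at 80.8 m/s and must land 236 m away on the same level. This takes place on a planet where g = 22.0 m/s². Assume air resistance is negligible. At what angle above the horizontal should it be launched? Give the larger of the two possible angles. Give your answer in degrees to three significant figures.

Level-ground range R = v₀² sin(2θ)/g ⇒ sin(2θ) = gR/v₀² = 22.0 × 236 / 80.8² = 0.7953.
2θ = 52.68° or 180° − 52.68° = 127.3°, so θ = 26.34° or 63.66°.
The larger angle is 63.66°.

63.7°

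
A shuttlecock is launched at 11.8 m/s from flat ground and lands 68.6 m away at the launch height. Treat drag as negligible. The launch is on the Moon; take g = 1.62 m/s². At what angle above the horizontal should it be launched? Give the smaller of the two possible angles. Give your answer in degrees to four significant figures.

R = v₀² sin 2θ / g gives sin 2θ = gR/v₀² = 1.62·68.6/11.8² = 0.7981.
2θ = 52.95° or 180° − 52.95° = 127.0°, so θ = 26.48° or 63.52°.
The smaller angle is 26.48°.

26.48°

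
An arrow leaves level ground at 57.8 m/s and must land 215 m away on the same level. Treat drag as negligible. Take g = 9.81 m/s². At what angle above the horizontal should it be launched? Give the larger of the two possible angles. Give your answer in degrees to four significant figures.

70.43°

From R = (v₀²/g) sin 2θ: sin 2θ = 9.81 × 215 / 3340.8 = 0.6313.
2θ = 39.15° or 180° − 39.15° = 140.9°, so θ = 19.57° or 70.43°.
The larger angle is 70.43°.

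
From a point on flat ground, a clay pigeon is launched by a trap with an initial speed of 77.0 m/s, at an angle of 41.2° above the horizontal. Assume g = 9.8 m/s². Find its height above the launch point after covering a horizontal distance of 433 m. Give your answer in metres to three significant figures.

105 m

Horizontal component vₓ = 77.00 cos 41.2° = 57.94 m/s; vertical v_y0 = 77.00 sin 41.2° = 50.72 m/s.
Time to reach x = 433 m: t = x/vₓ = 433/57.94 = 7.474 s.
Height: y = v_y0 t − ½ g t² = 50.72 × 7.474 − 4.900 × 7.474² = 379.1 − 273.7 = 105.4 m.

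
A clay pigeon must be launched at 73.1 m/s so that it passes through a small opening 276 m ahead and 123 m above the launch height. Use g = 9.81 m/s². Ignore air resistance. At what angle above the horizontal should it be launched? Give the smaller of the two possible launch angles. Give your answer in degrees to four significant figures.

Trajectory: y = x tanθ − g x² (1 + tan²θ)/(2v₀²). With x = 276, y = 123, v₀ = 73.1, g = 9.81:
69.92 tan²θ − 276 tanθ + (192.9) = 0.
tanθ = [276 ± √(276² − 4 × 69.92 × (192.9))] / (2 × 69.92) = (276 ± 149.1) / 139.8, giving tanθ = 0.9078 or 3.039.
θ = 42.23° or 71.79°; the smaller is 42.23°.

42.23°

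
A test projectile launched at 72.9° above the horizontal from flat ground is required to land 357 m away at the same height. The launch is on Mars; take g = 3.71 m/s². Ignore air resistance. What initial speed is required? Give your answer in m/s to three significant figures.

48.5 m/s

On level ground R = v₀² sin 2θ / g ⇒ v₀ = √(gR / sin 2θ).
v₀ = √(3.71 × 357 / sin 145.8°) = √(1324 / 0.5621) = √2356.4 = 48.54 m/s.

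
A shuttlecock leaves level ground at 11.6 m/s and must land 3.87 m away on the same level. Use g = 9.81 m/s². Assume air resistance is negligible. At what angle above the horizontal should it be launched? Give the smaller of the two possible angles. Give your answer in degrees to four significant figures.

8.194°

Level-ground range R = v₀² sin(2θ)/g ⇒ sin(2θ) = gR/v₀² = 9.81 × 3.87 / 11.6² = 0.2821.
2θ = 16.39° or 180° − 16.39° = 163.6°, so θ = 8.194° or 81.81°.
The smaller angle is 8.194°.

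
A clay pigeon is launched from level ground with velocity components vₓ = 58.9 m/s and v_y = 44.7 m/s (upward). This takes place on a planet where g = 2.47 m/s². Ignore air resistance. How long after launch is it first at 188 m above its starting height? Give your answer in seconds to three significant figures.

4.86 s

Require v_y0 t − ½ g t² = 188, i.e. 1.235 t² − 44.70 t + 188 = 0.
t = [44.70 ± √(44.70² − 2·2.47·188)] / 2.47 = (44.70 ± 32.70) / 2.47, so t = 4.858 s or t = 31.34 s.
The first (ascending) time is 4.858 s.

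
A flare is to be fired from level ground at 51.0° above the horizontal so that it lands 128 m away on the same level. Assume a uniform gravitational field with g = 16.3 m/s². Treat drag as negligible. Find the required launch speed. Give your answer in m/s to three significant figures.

From R = (v₀² / g) sin 2θ: v₀ = √(gR / sin 2θ).
v₀ = √(16.3 × 128 / sin 102.0°) = √(2086 / 0.9781) = √2133.0 = 46.18 m/s.

46.2 m/s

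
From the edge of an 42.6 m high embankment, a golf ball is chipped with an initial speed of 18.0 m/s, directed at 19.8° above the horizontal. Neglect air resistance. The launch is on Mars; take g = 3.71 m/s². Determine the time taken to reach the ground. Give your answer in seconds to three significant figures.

6.71 s

vₓ = 18.00 cos 19.8° = 16.94 m/s; v_y0 = 18.00 sin 19.8° = 6.097 m/s.
The projectile lands when y = 42.6 + (6.097) t − ½·3.71·t² = 0. Positive root: t = (6.097 + √(6.097² + 2·3.71·42.6)) / 3.71 = (6.097 + 18.80) / 3.71 = 6.710 s.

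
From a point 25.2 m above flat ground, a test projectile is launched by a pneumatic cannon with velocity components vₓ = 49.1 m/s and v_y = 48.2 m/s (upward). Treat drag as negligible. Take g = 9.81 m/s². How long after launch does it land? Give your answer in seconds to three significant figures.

10.3 s

Vertical motion (up positive, ground at y = 0): 4.905 t² − (48.20) t − 25.2 = 0, so t = (48.20 + √(48.20² + 2·9.81·25.2)) / 9.81 = (48.20 + 53.08) / 9.81 = 10.32 s.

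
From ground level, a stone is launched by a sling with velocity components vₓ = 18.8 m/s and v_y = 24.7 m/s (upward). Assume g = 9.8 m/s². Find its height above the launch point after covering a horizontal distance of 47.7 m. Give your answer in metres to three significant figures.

31.1 m

Time to reach x = 47.7 m: t = x/vₓ = 47.7/18.80 = 2.537 s.
Height: y = v_y0 t − ½ g t² = 24.70 × 2.537 − 4.900 × 2.537² = 62.67 − 31.54 = 31.13 m.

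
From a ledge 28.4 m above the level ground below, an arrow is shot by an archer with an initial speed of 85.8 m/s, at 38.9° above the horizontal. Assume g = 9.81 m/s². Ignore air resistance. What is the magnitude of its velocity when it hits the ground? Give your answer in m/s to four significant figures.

Components: vₓ = 85.80 cos 38.9° = 66.77 m/s, v_y0 = 85.80 sin 38.9° = 53.88 m/s.
With up positive and y = 0 at the ground: y(t) = 28.4 + (53.88) t − 4.905 t². Setting y = 0 and taking the positive root: t = [53.88 + √(53.88² + 2·9.81·28.4)] / 9.81 = (53.88 + 58.82) / 9.81 = 11.49 s.
Vertical velocity at impact: v_y = v_y0 − g t = 53.88 − 9.81 × 11.49 = −58.82 m/s.
Speed: |v| = √(vₓ² + v_y²) = √(66.77² + 58.82²) = 88.99 m/s.

88.99 m/s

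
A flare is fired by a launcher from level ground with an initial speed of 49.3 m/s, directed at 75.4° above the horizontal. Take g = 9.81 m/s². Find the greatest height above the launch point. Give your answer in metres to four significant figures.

116.0 m

vₓ = 49.30 cos 75.4° = 12.43 m/s; v_y0 = 49.30 sin 75.4° = 47.71 m/s.
Peak height H = v_y0² / (2g) = 2276.1 / 19.62 = 116.0 m.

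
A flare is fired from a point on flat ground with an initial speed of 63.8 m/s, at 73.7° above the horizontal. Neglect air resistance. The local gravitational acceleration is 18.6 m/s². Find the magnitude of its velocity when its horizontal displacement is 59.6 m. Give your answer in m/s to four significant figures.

17.92 m/s

Resolve: vₓ = 63.80 cos 73.7° = 17.91 m/s and v_y0 = 63.80 sin 73.7° = 61.24 m/s.
At x = 59.6 m, t = x/vₓ = 59.6/17.91 = 3.328 s.
Vertical velocity there: v_y = v_y0 − g t = 61.24 − 18.6 × 3.328 = −0.6725 m/s.
Speed: √(vₓ² + v_y²) = √(17.91² + 0.6725²) = 17.92 m/s.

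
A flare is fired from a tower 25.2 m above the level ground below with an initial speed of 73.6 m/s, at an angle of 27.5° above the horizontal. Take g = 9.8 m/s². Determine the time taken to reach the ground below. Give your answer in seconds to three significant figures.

7.61 s

vₓ = 73.60 cos 27.5° = 65.28 m/s; v_y0 = 73.60 sin 27.5° = 33.98 m/s.
Vertical motion (up positive, ground at y = 0): 4.900 t² − (33.98) t − 25.2 = 0, so t = (33.98 + √(33.98² + 2·9.80·25.2)) / 9.80 = (33.98 + 40.61) / 9.80 = 7.611 s.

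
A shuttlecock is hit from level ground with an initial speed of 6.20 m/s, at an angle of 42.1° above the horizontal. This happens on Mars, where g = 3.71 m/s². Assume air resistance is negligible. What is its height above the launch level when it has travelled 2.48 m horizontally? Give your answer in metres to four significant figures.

Horizontal component vₓ = 6.200 cos 42.1° = 4.600 m/s; vertical v_y0 = 6.200 sin 42.1° = 4.157 m/s.
At x = 2.48 m, t = x/vₓ = 2.48/4.600 = 0.5391 s.
Height: y = v_y0 t − ½ g t² = 4.157 × 0.5391 − 1.855 × 0.5391² = 2.241 − 0.5391 = 1.702 m.

1.702 m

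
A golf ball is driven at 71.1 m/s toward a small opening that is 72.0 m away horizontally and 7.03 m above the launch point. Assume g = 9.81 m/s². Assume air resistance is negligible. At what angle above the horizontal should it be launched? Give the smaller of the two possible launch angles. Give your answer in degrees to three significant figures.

9.62°

Trajectory: y = x tanθ − g x² (1 + tan²θ)/(2v₀²). With x = 72.0, y = 7.03, v₀ = 71.1, g = 9.81:
5.030 tan²θ − 72.0 tanθ + (12.06) = 0.
tanθ = [72.0 ± √(72.0² − 4 × 5.030 × (12.06))] / (2 × 5.030) = (72.0 ± 70.29) / 10.06, giving tanθ = 0.1695 or 14.14.
θ = 9.621° or 85.96°; the smaller is 9.621°.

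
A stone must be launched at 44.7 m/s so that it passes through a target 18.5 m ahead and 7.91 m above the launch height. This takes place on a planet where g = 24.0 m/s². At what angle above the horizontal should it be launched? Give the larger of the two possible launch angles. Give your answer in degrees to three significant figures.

Trajectory: y = x tanθ − g x² (1 + tan²θ)/(2v₀²). With x = 18.5, y = 7.91, v₀ = 44.7, g = 24.0:
2.055 tan²θ − 18.5 tanθ + (9.965) = 0.
tanθ = [18.5 ± √(18.5² − 4 × 2.055 × (9.965))] / (2 × 2.055) = (18.5 ± 16.13) / 4.111, giving tanθ = 0.5755 or 8.425.
θ = 29.92° or 83.23°; the larger is 83.23°.

83.2°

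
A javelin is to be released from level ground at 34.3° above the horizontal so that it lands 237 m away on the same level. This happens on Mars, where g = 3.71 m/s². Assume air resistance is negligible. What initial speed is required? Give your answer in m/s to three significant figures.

Level-ground range: R = v₀² sin(2θ)/g, so v₀ = √(gR / sin 2θ).
v₀ = √(3.71 × 237 / sin 68.60°) = √(879.3 / 0.9311) = √944.38 = 30.73 m/s.

30.7 m/s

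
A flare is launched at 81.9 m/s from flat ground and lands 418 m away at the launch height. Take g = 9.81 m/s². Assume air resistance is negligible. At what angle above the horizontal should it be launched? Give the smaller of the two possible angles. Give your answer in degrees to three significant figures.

18.8°

From R = (v₀²/g) sin 2θ: sin 2θ = 9.81 × 418 / 6707.6 = 0.6113.
2θ = 37.69° or 180° − 37.69° = 142.3°, so θ = 18.84° or 71.16°.
The smaller angle is 18.84°.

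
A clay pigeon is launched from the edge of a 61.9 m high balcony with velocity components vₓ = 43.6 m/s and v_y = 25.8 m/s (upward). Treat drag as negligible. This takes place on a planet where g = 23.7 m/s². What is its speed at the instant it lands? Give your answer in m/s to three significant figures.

74.2 m/s

The projectile lands when y = 61.9 + (25.80) t − ½·23.7·t² = 0. Positive root: t = (25.80 + √(25.80² + 2·23.7·61.9)) / 23.7 = (25.80 + 60.00) / 23.7 = 3.620 s.
Vertical velocity at impact: v_y = v_y0 − g t = 25.80 − 23.7 × 3.620 = −60.00 m/s.
Speed: |v| = √(vₓ² + v_y²) = √(43.60² + 60.00²) = 74.17 m/s.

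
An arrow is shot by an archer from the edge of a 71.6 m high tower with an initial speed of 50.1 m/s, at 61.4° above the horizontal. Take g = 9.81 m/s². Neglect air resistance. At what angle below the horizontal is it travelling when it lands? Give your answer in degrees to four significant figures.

Horizontal component vₓ = 50.10 cos 61.4° = 23.98 m/s; vertical v_y0 = 50.10 sin 61.4° = 43.99 m/s.
Vertical motion (up positive, ground at y = 0): 4.905 t² − (43.99) t − 71.6 = 0, so t = (43.99 + √(43.99² + 2·9.81·71.6)) / 9.81 = (43.99 + 57.79) / 9.81 = 10.37 s.
At impact: v_y = v_y0 − g t = −57.79 m/s; vₓ = 23.98 m/s.
Angle below horizontal: arctan(|v_y|/vₓ) = arctan(57.79/23.98) = 67.46°.

67.46°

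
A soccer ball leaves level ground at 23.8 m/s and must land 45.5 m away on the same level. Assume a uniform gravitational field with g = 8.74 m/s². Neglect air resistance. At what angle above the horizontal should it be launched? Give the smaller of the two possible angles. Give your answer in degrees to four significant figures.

From R = (v₀²/g) sin 2θ: sin 2θ = 8.74 × 45.5 / 566.44 = 0.7021.
2θ = 44.59° or 180° − 44.59° = 135.4°, so θ = 22.30° or 67.70°.
The smaller angle is 22.30°.

22.30°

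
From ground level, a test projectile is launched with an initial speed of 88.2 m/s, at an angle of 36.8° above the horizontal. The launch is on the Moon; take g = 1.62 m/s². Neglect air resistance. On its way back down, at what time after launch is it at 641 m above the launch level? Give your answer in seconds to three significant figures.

Horizontal component vₓ = 88.20 cos 36.8° = 70.62 m/s; vertical v_y0 = 88.20 sin 36.8° = 52.83 m/s.
Require v_y0 t − ½ g t² = 641, i.e. 0.8100 t² − 52.83 t + 641 = 0.
t = [52.83 ± √(52.83² − 2·1.62·641)] / 1.62 = (52.83 ± 26.73) / 1.62, so t = 16.11 s or t = 49.11 s.
The descending-branch root is 49.11 s.

49.1 s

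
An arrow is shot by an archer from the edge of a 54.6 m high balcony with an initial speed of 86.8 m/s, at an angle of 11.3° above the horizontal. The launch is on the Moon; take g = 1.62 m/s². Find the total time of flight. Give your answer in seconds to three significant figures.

Resolve: vₓ = 86.80 cos 11.3° = 85.12 m/s and v_y0 = 86.80 sin 11.3° = 17.01 m/s.
With up positive and y = 0 at the ground: y(t) = 54.6 + (17.01) t − 0.8100 t². Setting y = 0 and taking the positive root: t = [17.01 + √(17.01² + 2·1.62·54.6)] / 1.62 = (17.01 + 21.59) / 1.62 = 23.83 s.

23.8 s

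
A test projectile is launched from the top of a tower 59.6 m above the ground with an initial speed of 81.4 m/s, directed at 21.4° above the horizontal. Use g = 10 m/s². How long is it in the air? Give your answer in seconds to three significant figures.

7.52 s

Resolve: vₓ = 81.40 cos 21.4° = 75.79 m/s and v_y0 = 81.40 sin 21.4° = 29.70 m/s.
With up positive and y = 0 at the ground: y(t) = 59.6 + (29.70) t − 5.000 t². Setting y = 0 and taking the positive root: t = [29.70 + √(29.70² + 2·10.0·59.6)] / 10.0 = (29.70 + 45.54) / 10.0 = 7.524 s.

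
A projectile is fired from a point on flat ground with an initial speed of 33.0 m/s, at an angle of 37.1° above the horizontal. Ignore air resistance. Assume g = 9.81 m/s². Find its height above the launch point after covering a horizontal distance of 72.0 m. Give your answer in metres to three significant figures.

Resolve: vₓ = 33.00 cos 37.1° = 26.32 m/s and v_y0 = 33.00 sin 37.1° = 19.91 m/s.
Time to reach x = 72.0 m: t = x/vₓ = 72.0/26.32 = 2.736 s.
Height: y = v_y0 t − ½ g t² = 19.91 × 2.736 − 4.905 × 2.736² = 54.45 − 36.70 = 17.75 m.

17.7 m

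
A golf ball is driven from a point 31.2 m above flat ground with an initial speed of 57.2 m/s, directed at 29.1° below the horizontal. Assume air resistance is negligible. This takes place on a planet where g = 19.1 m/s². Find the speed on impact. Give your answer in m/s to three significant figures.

Resolve: vₓ = 57.20 cos 29.1° = 49.98 m/s and v_y0 = −27.82 m/s (downward).
The projectile lands when y = 31.2 + (−27.82) t − ½·19.1·t² = 0. Positive root: t = (−27.82 + √(27.82² + 2·19.1·31.2)) / 19.1 = (−27.82 + 44.34) / 19.1 = 0.8648 s.
Vertical velocity at impact: v_y = v_y0 − g t = −27.82 − 19.1 × 0.8648 = −44.34 m/s.
Speed: |v| = √(vₓ² + v_y²) = √(49.98² + 44.34²) = 66.81 m/s.

66.8 m/s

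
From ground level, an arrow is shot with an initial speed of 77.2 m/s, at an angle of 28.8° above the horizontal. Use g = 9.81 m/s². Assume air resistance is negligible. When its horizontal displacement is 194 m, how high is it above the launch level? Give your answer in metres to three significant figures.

66.3 m

Resolve: vₓ = 77.20 cos 28.8° = 67.65 m/s and v_y0 = 77.20 sin 28.8° = 37.19 m/s.
Time to reach x = 194 m: t = x/vₓ = 194/67.65 = 2.868 s.
Height: y = v_y0 t − ½ g t² = 37.19 × 2.868 − 4.905 × 2.868² = 106.7 − 40.34 = 66.32 m.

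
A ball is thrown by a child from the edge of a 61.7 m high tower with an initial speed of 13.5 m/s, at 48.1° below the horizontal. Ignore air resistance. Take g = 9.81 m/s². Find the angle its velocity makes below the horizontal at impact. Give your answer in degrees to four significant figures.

Components: vₓ = 13.50 cos 48.1° = 9.016 m/s, v_y0 = −10.05 m/s (downward).
Vertical motion (up positive, ground at y = 0): 4.905 t² − (−10.05) t − 61.7 = 0, so t = (−10.05 + √(10.05² + 2·9.81·61.7)) / 9.81 = (−10.05 + 36.21) / 9.81 = 2.667 s.
At impact: v_y = v_y0 − g t = −36.21 m/s; vₓ = 9.016 m/s.
Angle below horizontal: arctan(|v_y|/vₓ) = arctan(36.21/9.016) = 76.02°.

76.02°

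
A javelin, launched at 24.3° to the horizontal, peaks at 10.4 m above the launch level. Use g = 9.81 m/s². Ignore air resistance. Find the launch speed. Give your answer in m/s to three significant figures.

34.7 m/s

At the peak v_y = 0, so v_y0 = √(2gH) = √(2 × 9.81 × 10.4) = 14.28 m/s.
v_y0 = v₀ sin θ ⇒ v₀ = 14.28 / sin 24.3° = 34.71 m/s.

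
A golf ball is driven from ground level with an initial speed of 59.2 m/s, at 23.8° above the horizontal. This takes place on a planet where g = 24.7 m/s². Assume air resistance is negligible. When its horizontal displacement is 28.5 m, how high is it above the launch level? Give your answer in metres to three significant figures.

Components: vₓ = 59.20 cos 23.8° = 54.17 m/s, v_y0 = 59.20 sin 23.8° = 23.89 m/s.
At x = 28.5 m, t = x/vₓ = 28.5/54.17 = 0.5262 s.
Height: y = v_y0 t − ½ g t² = 23.89 × 0.5262 − 12.35 × 0.5262² = 12.57 − 3.419 = 9.151 m.

9.15 m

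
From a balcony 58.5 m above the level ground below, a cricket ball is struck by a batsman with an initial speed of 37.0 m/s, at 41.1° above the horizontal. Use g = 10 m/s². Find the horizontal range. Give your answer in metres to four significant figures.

184.8 m

Horizontal component vₓ = 37.00 cos 41.1° = 27.88 m/s; vertical v_y0 = 37.00 sin 41.1° = 24.32 m/s.
Vertical motion (up positive, ground at y = 0): 5.000 t² − (24.32) t − 58.5 = 0, so t = (24.32 + √(24.32² + 2·10.0·58.5)) / 10.0 = (24.32 + 41.97) / 10.0 = 6.629 s.
Horizontal distance: R = vₓ t = 27.88 × 6.629 = 184.8 m.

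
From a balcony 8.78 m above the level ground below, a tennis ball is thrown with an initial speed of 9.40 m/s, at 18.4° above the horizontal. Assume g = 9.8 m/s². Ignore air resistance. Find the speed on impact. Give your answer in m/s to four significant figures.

Resolve: vₓ = 9.400 cos 18.4° = 8.919 m/s and v_y0 = 9.400 sin 18.4° = 2.967 m/s.
With up positive and y = 0 at the ground: y(t) = 8.78 + (2.967) t − 4.900 t². Setting y = 0 and taking the positive root: t = [2.967 + √(2.967² + 2·9.80·8.78)] / 9.80 = (2.967 + 13.45) / 9.80 = 1.675 s.
Vertical velocity at impact: v_y = v_y0 − g t = 2.967 − 9.80 × 1.675 = −13.45 m/s.
Speed: |v| = √(vₓ² + v_y²) = √(8.919² + 13.45²) = 16.14 m/s.

16.14 m/s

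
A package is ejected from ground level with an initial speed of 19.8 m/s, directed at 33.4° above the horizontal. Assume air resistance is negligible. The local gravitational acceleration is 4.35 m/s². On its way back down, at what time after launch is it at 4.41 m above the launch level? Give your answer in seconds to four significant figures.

Horizontal component vₓ = 19.80 cos 33.4° = 16.53 m/s; vertical v_y0 = 19.80 sin 33.4° = 10.90 m/s.
Height y(t) = 10.90 t − 2.175 t² = 4.41 gives 2.175 t² − 10.90 t + 4.41 = 0.
t = [10.90 ± √(10.90² − 2·4.35·4.41)] / 4.35 = (10.90 ± 8.968) / 4.35, so t = 0.4439 s or t = 4.567 s.
The descending-branch root is 4.567 s.

4.567 s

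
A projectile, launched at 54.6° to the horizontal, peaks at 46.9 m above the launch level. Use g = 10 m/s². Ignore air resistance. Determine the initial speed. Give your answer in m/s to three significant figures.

At the peak v_y = 0, so v_y0 = √(2gH) = √(2 × 10.0 × 46.9) = 30.63 m/s.
v_y0 = v₀ sin θ ⇒ v₀ = 30.63 / sin 54.6° = 37.57 m/s.

37.6 m/s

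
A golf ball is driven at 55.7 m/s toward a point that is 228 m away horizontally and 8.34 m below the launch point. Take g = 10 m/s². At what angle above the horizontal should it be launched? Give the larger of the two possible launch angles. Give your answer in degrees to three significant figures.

Trajectory: y = x tanθ − g x² (1 + tan²θ)/(2v₀²). With x = 228, y = −8.34, v₀ = 55.7, g = 10.0:
83.78 tan²θ − 228 tanθ + (75.44) = 0.
tanθ = [228 ± √(228² − 4 × 83.78 × (75.44))] / (2 × 83.78) = (228 ± 163.4) / 167.6, giving tanθ = 0.3855 or 2.336.
θ = 21.08° or 66.83°; the larger is 66.83°.

66.8°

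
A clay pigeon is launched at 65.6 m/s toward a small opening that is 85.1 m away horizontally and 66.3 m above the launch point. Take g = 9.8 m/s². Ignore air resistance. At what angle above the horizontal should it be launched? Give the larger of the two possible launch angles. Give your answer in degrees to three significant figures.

83.9°

Trajectory: y = x tanθ − g x² (1 + tan²θ)/(2v₀²). With x = 85.1, y = 66.3, v₀ = 65.6, g = 9.80:
8.246 tan²θ − 85.1 tanθ + (74.55) = 0.
tanθ = [85.1 ± √(85.1² − 4 × 8.246 × (74.55))] / (2 × 8.246) = (85.1 ± 69.16) / 16.49, giving tanθ = 0.9665 or 9.354.
θ = 44.02° or 83.90°; the larger is 83.90°.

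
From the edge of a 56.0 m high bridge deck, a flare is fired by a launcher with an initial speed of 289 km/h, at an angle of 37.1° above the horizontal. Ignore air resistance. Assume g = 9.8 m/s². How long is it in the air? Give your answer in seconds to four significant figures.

10.93 s

Convert: 289 km/h = 289/3.6 = 80.28 m/s.
Resolve: vₓ = 80.28 cos 37.1° = 64.03 m/s and v_y0 = 80.28 sin 37.1° = 48.42 m/s.
Vertical motion (up positive, ground at y = 0): 4.900 t² − (48.42) t − 56.0 = 0, so t = (48.42 + √(48.42² + 2·9.80·56.0)) / 9.80 = (48.42 + 58.67) / 9.80 = 10.93 s.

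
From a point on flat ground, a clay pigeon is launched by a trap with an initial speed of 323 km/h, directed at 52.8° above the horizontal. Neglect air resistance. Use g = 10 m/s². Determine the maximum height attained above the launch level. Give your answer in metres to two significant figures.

Convert: 323 km/h = 323/3.6 = 89.72 m/s.
vₓ = 89.72 cos 52.8° = 54.25 m/s; v_y0 = 89.72 sin 52.8° = 71.47 m/s.
Peak height H = v_y0² / (2g) = 5107.5 / 20.00 = 255.4 m.

260 m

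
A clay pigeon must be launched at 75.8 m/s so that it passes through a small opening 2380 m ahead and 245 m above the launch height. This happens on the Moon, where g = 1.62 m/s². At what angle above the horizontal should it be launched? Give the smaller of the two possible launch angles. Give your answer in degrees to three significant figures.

Trajectory: y = x tanθ − g x² (1 + tan²θ)/(2v₀²). With x = 2380, y = 245, v₀ = 75.8, g = 1.62:
798.5 tan²θ − 2380 tanθ + (1044) = 0.
tanθ = [2380 ± √(2380² − 4 × 798.5 × (1044))] / (2 × 798.5) = (2380 ± 1527) / 1597, giving tanθ = 0.5342 or 2.446.
θ = 28.11° or 67.77°; the smaller is 28.11°.

28.1°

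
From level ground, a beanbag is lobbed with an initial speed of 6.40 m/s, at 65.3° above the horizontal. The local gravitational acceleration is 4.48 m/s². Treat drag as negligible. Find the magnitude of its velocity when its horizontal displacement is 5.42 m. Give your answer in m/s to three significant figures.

Components: vₓ = 6.400 cos 65.3° = 2.674 m/s, v_y0 = 6.400 sin 65.3° = 5.814 m/s.
x = vₓ t ⇒ t = 5.42/2.674 = 2.027 s.
Vertical velocity there: v_y = v_y0 − g t = 5.814 − 4.48 × 2.027 = −3.265 m/s.
Speed: √(vₓ² + v_y²) = √(2.674² + 3.265²) = 4.220 m/s.

4.22 m/s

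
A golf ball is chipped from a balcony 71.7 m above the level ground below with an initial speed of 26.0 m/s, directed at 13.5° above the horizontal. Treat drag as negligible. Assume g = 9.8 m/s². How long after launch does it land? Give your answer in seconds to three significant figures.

4.49 s

Resolve: vₓ = 26.00 cos 13.5° = 25.28 m/s and v_y0 = 26.00 sin 13.5° = 6.070 m/s.
The projectile lands when y = 71.7 + (6.070) t − ½·9.80·t² = 0. Positive root: t = (6.070 + √(6.070² + 2·9.80·71.7)) / 9.80 = (6.070 + 37.98) / 9.80 = 4.494 s.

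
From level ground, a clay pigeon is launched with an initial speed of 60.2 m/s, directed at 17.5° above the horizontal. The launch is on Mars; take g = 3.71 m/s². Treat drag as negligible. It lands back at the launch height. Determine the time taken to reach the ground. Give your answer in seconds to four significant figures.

9.759 s

Components: vₓ = 60.20 cos 17.5° = 57.41 m/s, v_y0 = 60.20 sin 17.5° = 18.10 m/s.
Time of flight on level ground: T = 2 v_y0 / g = 2 × 18.10 / 3.71 = 9.759 s.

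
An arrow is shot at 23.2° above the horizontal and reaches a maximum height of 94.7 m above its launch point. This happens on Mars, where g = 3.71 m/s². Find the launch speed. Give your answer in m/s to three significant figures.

67.3 m/s

At the peak v_y = 0, so v_y0 = √(2gH) = √(2 × 3.71 × 94.7) = 26.51 m/s.
v_y0 = v₀ sin θ ⇒ v₀ = 26.51 / sin 23.2° = 67.29 m/s.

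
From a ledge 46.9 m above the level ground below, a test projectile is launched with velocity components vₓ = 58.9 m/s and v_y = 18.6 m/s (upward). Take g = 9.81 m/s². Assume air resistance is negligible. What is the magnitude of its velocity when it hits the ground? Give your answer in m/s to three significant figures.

68.8 m/s

Vertical motion (up positive, ground at y = 0): 4.905 t² − (18.60) t − 46.9 = 0, so t = (18.60 + √(18.60² + 2·9.81·46.9)) / 9.81 = (18.60 + 35.58) / 9.81 = 5.523 s.
Vertical velocity at impact: v_y = v_y0 − g t = 18.60 − 9.81 × 5.523 = −35.58 m/s.
Speed: |v| = √(vₓ² + v_y²) = √(58.90² + 35.58²) = 68.81 m/s.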